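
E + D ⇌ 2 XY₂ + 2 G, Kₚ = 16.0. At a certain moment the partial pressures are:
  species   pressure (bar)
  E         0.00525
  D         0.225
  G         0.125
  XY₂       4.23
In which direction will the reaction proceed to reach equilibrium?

toward reactants

Qₚ = P(XY₂)²·P(G)² / (P(E)·P(D)) = (4.23)²·(0.125)² / ((0.00525)·(0.225)) = 237
Qₚ = 237 > Kₚ = 16.0, so the reverse reaction proceeds.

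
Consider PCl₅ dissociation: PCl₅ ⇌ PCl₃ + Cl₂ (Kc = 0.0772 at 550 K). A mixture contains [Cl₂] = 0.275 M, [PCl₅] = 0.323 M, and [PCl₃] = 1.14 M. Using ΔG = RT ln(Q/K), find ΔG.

Qc = [PCl₃]·[Cl₂] / [PCl₅] = (1.14)·(0.275) / (0.323) = 0.971
ΔG = RT ln(Qc/Kc) = (8.314 J mol⁻¹ K⁻¹)(550 K) × ln(0.971/0.0772)
   = (4.573 kJ/mol)(2.532) = 11.6 kJ/mol
ΔG > 0, so the forward reaction is non-spontaneous (proceeds in reverse).

ΔG = 11.6 kJ/mol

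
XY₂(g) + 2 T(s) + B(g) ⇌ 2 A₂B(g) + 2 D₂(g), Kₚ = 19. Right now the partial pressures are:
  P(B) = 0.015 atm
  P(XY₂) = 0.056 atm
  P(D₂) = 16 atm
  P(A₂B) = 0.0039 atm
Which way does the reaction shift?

(T is a pure solid — omitted from Qₚ.)
Qₚ = P(A₂B)²·P(D₂)² / (P(XY₂)·P(B)) = (0.0039)²·(16)² / ((0.056)·(0.015)) = 4.6
Qₚ = 4.6 < Kₚ = 19, so the forward reaction proceeds.

toward products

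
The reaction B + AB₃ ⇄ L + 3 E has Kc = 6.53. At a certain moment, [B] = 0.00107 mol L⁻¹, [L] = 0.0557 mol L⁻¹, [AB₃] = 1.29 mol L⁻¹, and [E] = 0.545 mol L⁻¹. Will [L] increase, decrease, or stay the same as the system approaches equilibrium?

stay the same

Qc = [L]·[E]³ / ([B]·[AB₃]) = (0.0557)·(0.545)³ / ((0.00107)·(1.29)) = 6.53
Qc = 6.53 = Kc; the system is at equilibrium.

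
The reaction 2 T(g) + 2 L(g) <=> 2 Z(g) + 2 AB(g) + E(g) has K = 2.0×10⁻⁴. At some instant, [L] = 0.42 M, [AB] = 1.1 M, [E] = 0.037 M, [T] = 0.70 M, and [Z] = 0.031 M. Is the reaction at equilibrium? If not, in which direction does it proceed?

reverse (toward reactants)

Q = [Z]²·[AB]²·[E] / ([T]²·[L]²) = (0.031)²·(1.1)²·(0.037) / ((0.70)²·(0.42)²) = 5.0×10⁻⁴
Q = 5.0×10⁻⁴ > K = 2.0×10⁻⁴, so the reverse reaction proceeds.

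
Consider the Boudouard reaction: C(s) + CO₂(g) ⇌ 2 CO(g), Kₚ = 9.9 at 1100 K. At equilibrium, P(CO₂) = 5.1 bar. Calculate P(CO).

P(CO) = 7.1 bar

(C is a pure solid — omitted from Kₚ.)
At equilibrium, Kₚ = P(CO)² / P(CO₂) = 9.9.
(P(CO))² / (5.1) = 9.9
P(CO)² = 50.5 ⇒ P(CO) = 7.1 bar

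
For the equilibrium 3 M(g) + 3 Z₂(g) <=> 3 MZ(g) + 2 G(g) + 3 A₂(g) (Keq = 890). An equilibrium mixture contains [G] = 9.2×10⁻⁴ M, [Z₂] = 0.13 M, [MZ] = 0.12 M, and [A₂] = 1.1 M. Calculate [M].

[M] = 0.0010 M

At equilibrium, Keq = [MZ]³·[G]²·[A₂]³ / ([M]³·[Z₂]³) = 890.
(0.12)³·(9.2×10⁻⁴)²·(1.1)³ / (([M])³·(0.13)³) = 890
[M]³ = 9.96×10⁻¹⁰ ⇒ [M] = 0.0010 M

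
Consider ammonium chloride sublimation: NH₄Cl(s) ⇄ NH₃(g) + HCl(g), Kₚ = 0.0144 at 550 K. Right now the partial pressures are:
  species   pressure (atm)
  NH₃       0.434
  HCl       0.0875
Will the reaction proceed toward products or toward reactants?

to the left

(NH₄Cl is a pure solid — omitted from Qₚ.)
Qₚ = P(NH₃)·P(HCl) = (0.434)·(0.0875) = 0.0380
Qₚ = 0.0380 > Kₚ = 0.0144, so the reverse reaction proceeds.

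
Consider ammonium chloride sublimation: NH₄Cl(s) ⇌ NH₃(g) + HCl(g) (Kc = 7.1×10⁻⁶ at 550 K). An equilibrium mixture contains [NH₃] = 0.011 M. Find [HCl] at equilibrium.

(NH₄Cl is a pure solid — omitted from Kc.)
At equilibrium, Kc = [NH₃]·[HCl] = 7.1×10⁻⁶.
(0.011)·([HCl]) = 7.1×10⁻⁶
[HCl] = 6.45×10⁻⁴ = 6.5×10⁻⁴ M

[HCl] = 6.5×10⁻⁴ M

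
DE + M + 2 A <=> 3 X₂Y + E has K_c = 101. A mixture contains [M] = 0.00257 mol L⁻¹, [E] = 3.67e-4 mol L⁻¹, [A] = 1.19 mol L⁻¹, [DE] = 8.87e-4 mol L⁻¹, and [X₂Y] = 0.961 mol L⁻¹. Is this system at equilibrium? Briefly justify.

yes, at equilibrium

Q_c = [X₂Y]³·[E] / ([DE]·[M]·[A]²) = (0.961)³·(3.67e-4) / ((8.87e-4)·(0.00257)·(1.19)²) = 101
Q_c = 101 = K_c; the system is at equilibrium.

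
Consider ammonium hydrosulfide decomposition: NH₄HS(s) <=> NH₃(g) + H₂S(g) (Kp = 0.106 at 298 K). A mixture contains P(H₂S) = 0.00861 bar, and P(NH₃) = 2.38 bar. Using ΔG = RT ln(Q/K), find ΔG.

ΔG = -4.07 kJ/mol

(NH₄HS is a pure solid — omitted from Qp.)
Qp = P(NH₃)·P(H₂S) = (2.38)·(0.00861) = 0.0205
ΔG = RT ln(Qp/Kp) = (8.314 J mol⁻¹ K⁻¹)(298 K) × ln(0.0205/0.106)
   = (2.478 kJ/mol)(-1.643) = -4.07 kJ/mol
ΔG < 0, so the forward reaction is spontaneous (proceeds forward).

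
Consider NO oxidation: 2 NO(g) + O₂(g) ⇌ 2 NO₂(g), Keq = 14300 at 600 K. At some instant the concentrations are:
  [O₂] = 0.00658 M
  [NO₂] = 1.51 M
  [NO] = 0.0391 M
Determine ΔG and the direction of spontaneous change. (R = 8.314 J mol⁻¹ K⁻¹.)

Q = [NO₂]² / ([NO]²·[O₂]) = (1.51)² / ((0.0391)²·(0.00658)) = 2.27×10⁵
ΔG = RT ln(Q/Keq) = (8.314 J mol⁻¹ K⁻¹)(600 K) × ln(2.27×10⁵/14300)
   = (4.988 kJ/mol)(2.765) = 13.8 kJ/mol
ΔG > 0, so the forward reaction is non-spontaneous (proceeds in reverse).

ΔG = 13.8 kJ/mol; the forward reaction is non-spontaneous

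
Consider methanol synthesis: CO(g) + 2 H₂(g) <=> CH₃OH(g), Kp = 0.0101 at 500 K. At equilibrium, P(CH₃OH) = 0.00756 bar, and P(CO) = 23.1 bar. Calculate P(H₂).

P(H₂) = 0.180 bar

At equilibrium, Kp = P(CH₃OH) / (P(CO)·P(H₂)²) = 0.0101.
(0.00756) / ((23.1)·(P(H₂))²) = 0.0101
P(H₂)² = 0.0324 ⇒ P(H₂) = 0.180 bar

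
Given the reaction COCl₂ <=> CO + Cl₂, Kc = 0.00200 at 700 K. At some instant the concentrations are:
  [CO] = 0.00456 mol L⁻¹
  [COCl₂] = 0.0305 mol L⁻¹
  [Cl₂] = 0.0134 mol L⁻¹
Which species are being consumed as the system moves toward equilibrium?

Qc = [CO]·[Cl₂] / [COCl₂] = (0.00456)·(0.0134) / (0.0305) = 0.00200
Qc = 0.00200 = Kc; the system is at equilibrium.

none (at equilibrium)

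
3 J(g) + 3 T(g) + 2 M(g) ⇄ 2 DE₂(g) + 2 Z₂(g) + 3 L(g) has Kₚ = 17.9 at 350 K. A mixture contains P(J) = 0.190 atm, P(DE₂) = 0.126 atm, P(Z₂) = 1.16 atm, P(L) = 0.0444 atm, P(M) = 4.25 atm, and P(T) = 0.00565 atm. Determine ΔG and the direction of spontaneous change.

ΔG = 4.49 kJ/mol; the forward reaction is non-spontaneous

Qₚ = P(DE₂)²·P(Z₂)²·P(L)³ / (P(J)³·P(T)³·P(M)²) = (0.126)²·(1.16)²·(0.0444)³ / ((0.190)³·(0.00565)³·(4.25)²) = 83.7
ΔG = RT ln(Qₚ/Kₚ) = (8.314 J mol⁻¹ K⁻¹)(350 K) × ln(83.7/17.9)
   = (2.910 kJ/mol)(1.542) = 4.49 kJ/mol
ΔG > 0, so the forward reaction is non-spontaneous (proceeds in reverse).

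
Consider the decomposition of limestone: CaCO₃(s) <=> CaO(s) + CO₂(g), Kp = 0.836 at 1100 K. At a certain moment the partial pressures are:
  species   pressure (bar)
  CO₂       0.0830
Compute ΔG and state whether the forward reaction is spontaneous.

(CaCO₃, CaO are pure solids — omitted from Qp.)
Qp = P(CO₂) = 0.0830
ΔG = RT ln(Qp/Kp) = (8.314 J mol⁻¹ K⁻¹)(1100 K) × ln(0.0830/0.836)
   = (9.145 kJ/mol)(-2.310) = -21.1 kJ/mol
ΔG < 0, so the forward reaction is spontaneous (proceeds forward).

ΔG = -21.1 kJ/mol; the forward reaction is spontaneous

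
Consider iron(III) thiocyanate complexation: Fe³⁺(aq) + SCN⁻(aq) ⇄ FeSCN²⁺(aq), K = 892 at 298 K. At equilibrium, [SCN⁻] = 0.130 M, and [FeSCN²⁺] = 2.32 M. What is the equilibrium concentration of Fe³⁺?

[Fe³⁺] = 0.0200 M

At equilibrium, K = [FeSCN²⁺] / ([Fe³⁺]·[SCN⁻]) = 892.
(2.32) / (([Fe³⁺])·(0.130)) = 892
[Fe³⁺] = 0.0200 M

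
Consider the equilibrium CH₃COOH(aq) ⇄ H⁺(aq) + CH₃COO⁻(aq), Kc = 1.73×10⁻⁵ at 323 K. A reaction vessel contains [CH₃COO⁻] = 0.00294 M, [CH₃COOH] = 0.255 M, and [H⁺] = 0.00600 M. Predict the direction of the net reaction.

in the reverse direction

Qc = [H⁺]·[CH₃COO⁻] / [CH₃COOH] = (0.00600)·(0.00294) / (0.255) = 6.92×10⁻⁵
Qc = 6.92×10⁻⁵ > Kc = 1.73×10⁻⁵, so the reverse reaction proceeds.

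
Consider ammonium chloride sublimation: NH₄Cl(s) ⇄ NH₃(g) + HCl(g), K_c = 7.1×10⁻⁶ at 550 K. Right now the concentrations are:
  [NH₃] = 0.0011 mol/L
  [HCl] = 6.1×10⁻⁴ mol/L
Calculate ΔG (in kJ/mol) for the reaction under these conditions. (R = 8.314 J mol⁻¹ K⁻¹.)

ΔG = -10.8 kJ/mol

(NH₄Cl is a pure solid — omitted from Q_c.)
Q_c = [NH₃]·[HCl] = (0.0011)·(6.1×10⁻⁴) = 6.71×10⁻⁷
ΔG = RT ln(Q_c/K_c) = (8.314 J mol⁻¹ K⁻¹)(550 K) × ln(6.71×10⁻⁷/7.1×10⁻⁶)
   = (4.573 kJ/mol)(-2.359) = -10.8 kJ/mol
ΔG < 0, so the forward reaction is spontaneous (proceeds forward).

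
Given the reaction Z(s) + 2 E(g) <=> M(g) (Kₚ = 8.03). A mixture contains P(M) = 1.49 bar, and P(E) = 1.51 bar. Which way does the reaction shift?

to the right

(Z is a pure solid — omitted from Qₚ.)
Qₚ = P(M) / P(E)² = (1.49) / (1.51)² = 0.653
Qₚ = 0.653 < Kₚ = 8.03, so the forward reaction proceeds.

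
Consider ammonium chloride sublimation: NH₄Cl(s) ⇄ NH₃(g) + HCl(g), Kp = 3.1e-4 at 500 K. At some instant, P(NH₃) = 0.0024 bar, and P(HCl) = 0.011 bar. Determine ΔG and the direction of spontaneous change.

(NH₄Cl is a pure solid — omitted from Qp.)
Qp = P(NH₃)·P(HCl) = (0.0024)·(0.011) = 2.64e-5
ΔG = RT ln(Qp/Kp) = (8.314 J mol⁻¹ K⁻¹)(500 K) × ln(2.64e-5/3.1e-4)
   = (4.157 kJ/mol)(-2.463) = -10.2 kJ/mol
ΔG < 0, so the forward reaction is spontaneous (proceeds forward).

ΔG = -10.2 kJ/mol; the forward reaction is spontaneous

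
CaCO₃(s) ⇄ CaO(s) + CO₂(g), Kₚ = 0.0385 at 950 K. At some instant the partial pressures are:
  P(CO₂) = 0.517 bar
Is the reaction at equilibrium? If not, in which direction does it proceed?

(CaCO₃, CaO are pure solids — omitted from Qₚ.)
Qₚ = P(CO₂) = 0.517
Qₚ = 0.517 > Kₚ = 0.0385, so the reverse reaction proceeds.

toward reactants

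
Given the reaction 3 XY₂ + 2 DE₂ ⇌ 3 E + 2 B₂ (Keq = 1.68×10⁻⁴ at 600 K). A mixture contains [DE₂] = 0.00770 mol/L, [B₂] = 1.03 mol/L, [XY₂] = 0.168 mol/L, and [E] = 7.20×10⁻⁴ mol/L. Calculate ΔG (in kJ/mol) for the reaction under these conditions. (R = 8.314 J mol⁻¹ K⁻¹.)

ΔG = 10.6 kJ/mol

Q = [E]³·[B₂]² / ([XY₂]³·[DE₂]²) = (7.20×10⁻⁴)³·(1.03)² / ((0.168)³·(0.00770)²) = 0.00141
ΔG = RT ln(Q/Keq) = (8.314 J mol⁻¹ K⁻¹)(600 K) × ln(0.00141/1.68×10⁻⁴)
   = (4.988 kJ/mol)(2.127) = 10.6 kJ/mol
ΔG > 0, so the forward reaction is non-spontaneous (proceeds in reverse).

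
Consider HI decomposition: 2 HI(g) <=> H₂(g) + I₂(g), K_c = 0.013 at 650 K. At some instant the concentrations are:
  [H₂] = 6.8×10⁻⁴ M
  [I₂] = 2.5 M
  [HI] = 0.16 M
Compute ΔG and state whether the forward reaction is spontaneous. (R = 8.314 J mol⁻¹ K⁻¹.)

ΔG = 8.81 kJ/mol; the forward reaction is non-spontaneous

Q_c = [H₂]·[I₂] / [HI]² = (6.8×10⁻⁴)·(2.5) / (0.16)² = 0.0664
ΔG = RT ln(Q_c/K_c) = (8.314 J mol⁻¹ K⁻¹)(650 K) × ln(0.0664/0.013)
   = (5.404 kJ/mol)(1.631) = 8.81 kJ/mol
ΔG > 0, so the forward reaction is non-spontaneous (proceeds in reverse).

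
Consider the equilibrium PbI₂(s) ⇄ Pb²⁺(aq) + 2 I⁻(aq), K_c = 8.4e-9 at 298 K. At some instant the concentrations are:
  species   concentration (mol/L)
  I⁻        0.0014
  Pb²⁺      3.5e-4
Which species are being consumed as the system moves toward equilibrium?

PbI₂ (reactants)

(PbI₂ is a pure solid — omitted from Q_c.)
Q_c = [Pb²⁺]·[I⁻]² = (3.5e-4)·(0.0014)² = 6.9e-10
Q_c = 6.9e-10 < K_c = 8.4e-9: net forward reaction.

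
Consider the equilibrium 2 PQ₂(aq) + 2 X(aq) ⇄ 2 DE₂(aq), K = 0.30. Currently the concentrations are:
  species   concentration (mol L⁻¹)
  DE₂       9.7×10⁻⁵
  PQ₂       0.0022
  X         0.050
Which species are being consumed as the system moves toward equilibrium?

Q = [DE₂]² / ([PQ₂]²·[X]²) = (9.7×10⁻⁵)² / ((0.0022)²·(0.050)²) = 0.78
Q = 0.78 > K = 0.30: net reverse reaction.

DE₂ (products)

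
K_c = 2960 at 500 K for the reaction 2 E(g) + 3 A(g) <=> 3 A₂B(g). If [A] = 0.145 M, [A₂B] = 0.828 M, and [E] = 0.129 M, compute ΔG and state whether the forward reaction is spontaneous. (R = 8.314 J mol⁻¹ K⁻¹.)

Q_c = [A₂B]³ / ([E]²·[A]³) = (0.828)³ / ((0.129)²·(0.145)³) = 11200
ΔG = RT ln(Q_c/K_c) = (8.314 J mol⁻¹ K⁻¹)(500 K) × ln(11200/2960)
   = (4.157 kJ/mol)(1.331) = 5.53 kJ/mol
ΔG > 0, so the forward reaction is non-spontaneous (proceeds in reverse).

ΔG = 5.53 kJ/mol; the forward reaction is non-spontaneous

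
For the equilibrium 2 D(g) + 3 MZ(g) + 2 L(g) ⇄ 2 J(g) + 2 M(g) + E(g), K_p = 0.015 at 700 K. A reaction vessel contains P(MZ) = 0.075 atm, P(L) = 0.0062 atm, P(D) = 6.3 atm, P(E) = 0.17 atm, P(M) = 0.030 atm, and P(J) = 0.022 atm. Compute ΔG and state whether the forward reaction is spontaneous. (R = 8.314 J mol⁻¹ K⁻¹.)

ΔG = 11.9 kJ/mol; the forward reaction is non-spontaneous

Q_p = P(J)²·P(M)²·P(E) / (P(D)²·P(MZ)³·P(L)²) = (0.022)²·(0.030)²·(0.17) / ((6.3)²·(0.075)³·(0.0062)²) = 0.115
ΔG = RT ln(Q_p/K_p) = (8.314 J mol⁻¹ K⁻¹)(700 K) × ln(0.115/0.015)
   = (5.820 kJ/mol)(2.037) = 11.9 kJ/mol
ΔG > 0, so the forward reaction is non-spontaneous (proceeds in reverse).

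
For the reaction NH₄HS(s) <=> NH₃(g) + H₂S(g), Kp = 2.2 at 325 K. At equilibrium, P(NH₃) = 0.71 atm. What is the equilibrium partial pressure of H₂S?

(NH₄HS is a pure solid — omitted from Kp.)
At equilibrium, Kp = P(NH₃)·P(H₂S) = 2.2.
(0.71)·(P(H₂S)) = 2.2
P(H₂S) = 3.10 = 3.1 atm

P(H₂S) = 3.1 atm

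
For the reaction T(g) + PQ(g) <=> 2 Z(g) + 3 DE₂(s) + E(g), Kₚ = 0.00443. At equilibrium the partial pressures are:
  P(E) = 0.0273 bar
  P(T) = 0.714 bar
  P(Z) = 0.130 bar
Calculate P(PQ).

P(PQ) = 0.146 bar

(DE₂ is a pure solid — omitted from Kₚ.)
At equilibrium, Kₚ = P(Z)²·P(E) / (P(T)·P(PQ)) = 0.00443.
(0.130)²·(0.0273) / ((0.714)·(P(PQ))) = 0.00443
P(PQ) = 0.146 bar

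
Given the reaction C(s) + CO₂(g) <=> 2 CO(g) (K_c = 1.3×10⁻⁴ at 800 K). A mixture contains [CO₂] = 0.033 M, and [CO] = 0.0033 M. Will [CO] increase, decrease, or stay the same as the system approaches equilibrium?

(C is a pure solid — omitted from Q_c.)
Q_c = [CO]² / [CO₂] = (0.0033)² / (0.033) = 3.3×10⁻⁴
Q_c = 3.3×10⁻⁴ > K_c = 1.3×10⁻⁴: net reverse reaction.
CO is a product, so it decreases.

decrease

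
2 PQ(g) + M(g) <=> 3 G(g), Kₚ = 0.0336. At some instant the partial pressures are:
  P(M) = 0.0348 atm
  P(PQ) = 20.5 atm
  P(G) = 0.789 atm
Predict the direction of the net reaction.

Qₚ = P(G)³ / (P(PQ)²·P(M)) = (0.789)³ / ((20.5)²·(0.0348)) = 0.0336
Qₚ = 0.0336 = Kₚ, so the system is already at equilibrium.

at equilibrium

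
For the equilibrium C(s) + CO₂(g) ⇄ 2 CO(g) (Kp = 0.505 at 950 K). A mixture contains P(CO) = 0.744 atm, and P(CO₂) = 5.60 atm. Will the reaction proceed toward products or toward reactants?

forward (toward products)

(C is a pure solid — omitted from Qp.)
Qp = P(CO)² / P(CO₂) = (0.744)² / (5.60) = 0.0988
Qp = 0.0988 < Kp = 0.505, so the forward reaction proceeds.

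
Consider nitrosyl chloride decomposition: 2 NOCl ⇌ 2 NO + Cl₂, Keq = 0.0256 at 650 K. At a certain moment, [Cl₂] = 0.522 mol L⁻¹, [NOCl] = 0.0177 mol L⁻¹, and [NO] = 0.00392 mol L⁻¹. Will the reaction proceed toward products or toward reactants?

Q = [NO]²·[Cl₂] / [NOCl]² = (0.00392)²·(0.522) / (0.0177)² = 0.0256
Q = 0.0256 = Keq, so the system is already at equilibrium.

at equilibrium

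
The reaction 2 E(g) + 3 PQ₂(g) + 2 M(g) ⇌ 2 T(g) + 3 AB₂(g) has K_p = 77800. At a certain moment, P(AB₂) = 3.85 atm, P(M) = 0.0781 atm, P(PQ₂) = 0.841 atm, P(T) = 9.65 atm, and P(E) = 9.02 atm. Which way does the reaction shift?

in the forward direction

Q_p = P(T)²·P(AB₂)³ / (P(E)²·P(PQ₂)³·P(M)²) = (9.65)²·(3.85)³ / ((9.02)²·(0.841)³·(0.0781)²) = 18000
Q_p = 18000 < K_p = 77800, so the forward reaction proceeds.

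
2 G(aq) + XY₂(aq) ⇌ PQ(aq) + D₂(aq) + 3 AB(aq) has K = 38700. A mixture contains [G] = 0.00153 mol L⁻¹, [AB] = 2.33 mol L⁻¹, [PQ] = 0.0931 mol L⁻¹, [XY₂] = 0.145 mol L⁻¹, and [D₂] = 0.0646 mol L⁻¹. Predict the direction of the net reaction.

toward reactants

Q = [PQ]·[D₂]·[AB]³ / ([G]²·[XY₂]) = (0.0931)·(0.0646)·(2.33)³ / ((0.00153)²·(0.145)) = 2.24e5
Q = 2.24e5 > K = 38700, so the reverse reaction proceeds.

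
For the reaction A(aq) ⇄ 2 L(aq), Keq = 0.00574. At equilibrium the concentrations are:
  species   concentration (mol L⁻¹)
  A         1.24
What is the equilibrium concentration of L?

At equilibrium, Keq = [L]² / [A] = 0.00574.
([L])² / (1.24) = 0.00574
[L]² = 0.00712 ⇒ [L] = 0.0844 mol L⁻¹

[L] = 0.0844 mol L⁻¹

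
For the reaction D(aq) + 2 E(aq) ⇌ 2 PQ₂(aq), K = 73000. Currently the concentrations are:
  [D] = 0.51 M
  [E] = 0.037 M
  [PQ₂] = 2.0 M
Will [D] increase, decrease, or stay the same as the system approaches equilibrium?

Q = [PQ₂]² / ([D]·[E]²) = (2.0)² / ((0.51)·(0.037)²) = 5700
Q = 5700 < K = 73000: net forward reaction.
D is a reactant, so it decreases.

decrease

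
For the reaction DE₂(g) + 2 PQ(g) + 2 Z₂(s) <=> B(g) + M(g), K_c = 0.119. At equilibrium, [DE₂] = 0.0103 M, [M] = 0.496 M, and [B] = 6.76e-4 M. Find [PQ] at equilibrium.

(Z₂ is a pure solid — omitted from K_c.)
At equilibrium, K_c = [B]·[M] / ([DE₂]·[PQ]²) = 0.119.
(6.76e-4)·(0.496) / ((0.0103)·([PQ])²) = 0.119
[PQ]² = 0.274 ⇒ [PQ] = 0.523 M

[PQ] = 0.523 M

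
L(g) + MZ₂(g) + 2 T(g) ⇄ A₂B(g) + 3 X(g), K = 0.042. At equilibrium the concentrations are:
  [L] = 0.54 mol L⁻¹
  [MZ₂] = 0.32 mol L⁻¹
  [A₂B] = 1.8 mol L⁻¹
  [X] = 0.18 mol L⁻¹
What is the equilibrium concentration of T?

[T] = 1.2 mol L⁻¹

At equilibrium, K = [A₂B]·[X]³ / ([L]·[MZ₂]·[T]²) = 0.042.
(1.8)·(0.18)³ / ((0.54)·(0.32)·([T])²) = 0.042
[T]² = 1.45 ⇒ [T] = 1.2 mol L⁻¹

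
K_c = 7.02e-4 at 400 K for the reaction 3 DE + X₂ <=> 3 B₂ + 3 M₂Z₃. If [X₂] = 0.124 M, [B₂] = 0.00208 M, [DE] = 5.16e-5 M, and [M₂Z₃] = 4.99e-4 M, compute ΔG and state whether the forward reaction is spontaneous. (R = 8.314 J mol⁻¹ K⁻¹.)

ΔG = -7.88 kJ/mol; the forward reaction is spontaneous

Q_c = [B₂]³·[M₂Z₃]³ / ([DE]³·[X₂]) = (0.00208)³·(4.99e-4)³ / ((5.16e-5)³·(0.124)) = 6.56e-5
ΔG = RT ln(Q_c/K_c) = (8.314 J mol⁻¹ K⁻¹)(400 K) × ln(6.56e-5/7.02e-4)
   = (3.326 kJ/mol)(-2.370) = -7.88 kJ/mol
ΔG < 0, so the forward reaction is spontaneous (proceeds forward).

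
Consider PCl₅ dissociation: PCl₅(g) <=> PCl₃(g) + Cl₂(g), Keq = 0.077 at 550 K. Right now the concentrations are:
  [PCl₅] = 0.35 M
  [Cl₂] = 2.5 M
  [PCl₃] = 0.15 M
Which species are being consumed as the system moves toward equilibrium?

PCl₃, Cl₂ (products)

Q = [PCl₃]·[Cl₂] / [PCl₅] = (0.15)·(2.5) / (0.35) = 1.1
Q = 1.1 > Keq = 0.077: net reverse reaction.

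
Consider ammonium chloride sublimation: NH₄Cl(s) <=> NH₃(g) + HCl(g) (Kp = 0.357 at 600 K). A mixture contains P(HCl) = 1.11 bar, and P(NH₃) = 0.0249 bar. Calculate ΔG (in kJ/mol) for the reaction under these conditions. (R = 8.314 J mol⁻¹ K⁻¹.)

ΔG = -12.8 kJ/mol

(NH₄Cl is a pure solid — omitted from Qp.)
Qp = P(NH₃)·P(HCl) = (0.0249)·(1.11) = 0.0276
ΔG = RT ln(Qp/Kp) = (8.314 J mol⁻¹ K⁻¹)(600 K) × ln(0.0276/0.357)
   = (4.988 kJ/mol)(-2.560) = -12.8 kJ/mol
ΔG < 0, so the forward reaction is spontaneous (proceeds forward).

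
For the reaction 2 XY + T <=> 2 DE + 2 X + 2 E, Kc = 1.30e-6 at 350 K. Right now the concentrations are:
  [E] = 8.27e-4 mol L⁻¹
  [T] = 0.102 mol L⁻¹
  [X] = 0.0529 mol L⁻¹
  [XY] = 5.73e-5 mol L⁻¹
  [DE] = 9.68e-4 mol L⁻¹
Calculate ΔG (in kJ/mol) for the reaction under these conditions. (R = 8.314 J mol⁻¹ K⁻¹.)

Qc = [DE]²·[X]²·[E]² / ([XY]²·[T]) = (9.68e-4)²·(0.0529)²·(8.27e-4)² / ((5.73e-5)²·(0.102)) = 5.36e-6
ΔG = RT ln(Qc/Kc) = (8.314 J mol⁻¹ K⁻¹)(350 K) × ln(5.36e-6/1.30e-6)
   = (2.910 kJ/mol)(1.417) = 4.12 kJ/mol
ΔG > 0, so the forward reaction is non-spontaneous (proceeds in reverse).

ΔG = 4.12 kJ/mol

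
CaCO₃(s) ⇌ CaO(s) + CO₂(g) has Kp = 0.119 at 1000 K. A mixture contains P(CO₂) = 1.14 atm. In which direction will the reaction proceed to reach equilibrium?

(CaCO₃, CaO are pure solids — omitted from Qp.)
Qp = P(CO₂) = 1.14
Qp = 1.14 > Kp = 0.119, so the reverse reaction proceeds.

to the left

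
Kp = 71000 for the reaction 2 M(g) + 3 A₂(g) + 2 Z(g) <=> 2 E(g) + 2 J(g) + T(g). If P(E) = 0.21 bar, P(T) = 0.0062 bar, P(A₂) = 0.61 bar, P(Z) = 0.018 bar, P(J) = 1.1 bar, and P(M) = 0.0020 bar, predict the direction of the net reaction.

Qp = P(E)²·P(J)²·P(T) / (P(M)²·P(A₂)³·P(Z)²) = (0.21)²·(1.1)²·(0.0062) / ((0.0020)²·(0.61)³·(0.018)²) = 1.1×10⁶
Qp = 1.1×10⁶ > Kp = 71000, so the reverse reaction proceeds.

in the reverse direction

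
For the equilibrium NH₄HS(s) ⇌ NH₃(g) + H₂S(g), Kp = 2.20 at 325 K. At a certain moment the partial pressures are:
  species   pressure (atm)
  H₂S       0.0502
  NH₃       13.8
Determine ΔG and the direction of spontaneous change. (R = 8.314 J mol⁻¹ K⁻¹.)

ΔG = -3.12 kJ/mol; the forward reaction is spontaneous

(NH₄HS is a pure solid — omitted from Qp.)
Qp = P(NH₃)·P(H₂S) = (13.8)·(0.0502) = 0.693
ΔG = RT ln(Qp/Kp) = (8.314 J mol⁻¹ K⁻¹)(325 K) × ln(0.693/2.20)
   = (2.702 kJ/mol)(-1.155) = -3.12 kJ/mol
ΔG < 0, so the forward reaction is spontaneous (proceeds forward).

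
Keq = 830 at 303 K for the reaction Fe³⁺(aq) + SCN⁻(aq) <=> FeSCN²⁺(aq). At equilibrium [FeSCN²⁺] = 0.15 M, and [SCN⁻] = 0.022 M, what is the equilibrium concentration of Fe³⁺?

At equilibrium, Keq = [FeSCN²⁺] / ([Fe³⁺]·[SCN⁻]) = 830.
(0.15) / (([Fe³⁺])·(0.022)) = 830
[Fe³⁺] = 0.00821 = 0.0082 M

[Fe³⁺] = 0.0082 M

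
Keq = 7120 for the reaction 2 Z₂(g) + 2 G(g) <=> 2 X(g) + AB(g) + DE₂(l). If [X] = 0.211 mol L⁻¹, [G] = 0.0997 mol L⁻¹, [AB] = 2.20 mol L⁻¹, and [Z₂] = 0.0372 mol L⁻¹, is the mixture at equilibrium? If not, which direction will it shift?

yes, at equilibrium

(DE₂ is a pure liquid — omitted from Q.)
Q = [X]²·[AB] / ([Z₂]²·[G]²) = (0.211)²·(2.20) / ((0.0372)²·(0.0997)²) = 7120
Q = 7120 = Keq; the system is at equilibrium.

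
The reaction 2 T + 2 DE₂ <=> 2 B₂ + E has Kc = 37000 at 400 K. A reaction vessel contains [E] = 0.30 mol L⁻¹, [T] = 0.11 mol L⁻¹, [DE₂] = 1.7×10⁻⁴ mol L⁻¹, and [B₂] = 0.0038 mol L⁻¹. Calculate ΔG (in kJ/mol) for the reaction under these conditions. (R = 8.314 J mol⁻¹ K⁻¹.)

Qc = [B₂]²·[E] / ([T]²·[DE₂]²) = (0.0038)²·(0.30) / ((0.11)²·(1.7×10⁻⁴)²) = 12400
ΔG = RT ln(Qc/Kc) = (8.314 J mol⁻¹ K⁻¹)(400 K) × ln(12400/37000)
   = (3.326 kJ/mol)(-1.093) = -3.64 kJ/mol
ΔG < 0, so the forward reaction is spontaneous (proceeds forward).

ΔG = -3.64 kJ/mol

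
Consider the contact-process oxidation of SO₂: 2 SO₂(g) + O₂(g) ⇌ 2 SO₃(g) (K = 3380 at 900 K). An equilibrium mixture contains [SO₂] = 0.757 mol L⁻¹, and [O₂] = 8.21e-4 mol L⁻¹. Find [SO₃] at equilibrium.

[SO₃] = 1.26 mol L⁻¹

At equilibrium, K = [SO₃]² / ([SO₂]²·[O₂]) = 3380.
([SO₃])² / ((0.757)²·(8.21e-4)) = 3380
[SO₃]² = 1.59 ⇒ [SO₃] = 1.26 mol L⁻¹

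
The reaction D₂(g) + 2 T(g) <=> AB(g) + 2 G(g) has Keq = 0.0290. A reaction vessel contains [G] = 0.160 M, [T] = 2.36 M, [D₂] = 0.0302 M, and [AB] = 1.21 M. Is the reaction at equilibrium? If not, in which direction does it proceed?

Q = [AB]·[G]² / ([D₂]·[T]²) = (1.21)·(0.160)² / ((0.0302)·(2.36)²) = 0.184
Q = 0.184 > Keq = 0.0290, so the reverse reaction proceeds.

to the left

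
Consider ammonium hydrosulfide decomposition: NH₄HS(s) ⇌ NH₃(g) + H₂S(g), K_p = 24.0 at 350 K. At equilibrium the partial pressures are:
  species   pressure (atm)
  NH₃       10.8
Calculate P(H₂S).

(NH₄HS is a pure solid — omitted from K_p.)
At equilibrium, K_p = P(NH₃)·P(H₂S) = 24.0.
(10.8)·(P(H₂S)) = 24.0
P(H₂S) = 2.22 atm

P(H₂S) = 2.22 atm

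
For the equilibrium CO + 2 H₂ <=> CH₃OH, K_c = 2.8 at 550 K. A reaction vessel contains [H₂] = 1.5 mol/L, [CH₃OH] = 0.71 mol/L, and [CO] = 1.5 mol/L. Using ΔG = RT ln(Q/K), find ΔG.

Q_c = [CH₃OH] / ([CO]·[H₂]²) = (0.71) / ((1.5)·(1.5)²) = 0.210
ΔG = RT ln(Q_c/K_c) = (8.314 J mol⁻¹ K⁻¹)(550 K) × ln(0.210/2.8)
   = (4.573 kJ/mol)(-2.590) = -11.8 kJ/mol
ΔG < 0, so the forward reaction is spontaneous (proceeds forward).

ΔG = -11.8 kJ/mol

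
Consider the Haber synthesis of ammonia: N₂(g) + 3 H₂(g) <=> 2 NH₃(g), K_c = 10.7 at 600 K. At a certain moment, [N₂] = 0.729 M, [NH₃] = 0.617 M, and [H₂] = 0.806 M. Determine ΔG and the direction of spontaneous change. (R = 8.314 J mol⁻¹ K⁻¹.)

ΔG = -11.8 kJ/mol; the forward reaction is spontaneous

Q_c = [NH₃]² / ([N₂]·[H₂]³) = (0.617)² / ((0.729)·(0.806)³) = 0.997
ΔG = RT ln(Q_c/K_c) = (8.314 J mol⁻¹ K⁻¹)(600 K) × ln(0.997/10.7)
   = (4.988 kJ/mol)(-2.373) = -11.8 kJ/mol
ΔG < 0, so the forward reaction is spontaneous (proceeds forward).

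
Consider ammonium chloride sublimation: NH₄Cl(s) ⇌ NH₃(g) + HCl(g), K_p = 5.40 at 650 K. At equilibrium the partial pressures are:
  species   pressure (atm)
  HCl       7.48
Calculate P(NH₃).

(NH₄Cl is a pure solid — omitted from K_p.)
At equilibrium, K_p = P(NH₃)·P(HCl) = 5.40.
(P(NH₃))·(7.48) = 5.40
P(NH₃) = 0.722 atm

P(NH₃) = 0.722 atm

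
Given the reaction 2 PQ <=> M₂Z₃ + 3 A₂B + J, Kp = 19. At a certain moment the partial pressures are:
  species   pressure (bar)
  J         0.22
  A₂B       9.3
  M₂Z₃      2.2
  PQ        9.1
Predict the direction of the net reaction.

toward products

Qp = P(M₂Z₃)·P(A₂B)³·P(J) / P(PQ)² = (2.2)·(9.3)³·(0.22) / (9.1)² = 4.7
Qp = 4.7 < Kp = 19, so the forward reaction proceeds.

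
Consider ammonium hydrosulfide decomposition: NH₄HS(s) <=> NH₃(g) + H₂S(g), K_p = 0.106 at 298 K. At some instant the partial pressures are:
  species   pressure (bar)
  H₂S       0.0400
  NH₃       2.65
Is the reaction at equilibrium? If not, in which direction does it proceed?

at equilibrium

(NH₄HS is a pure solid — omitted from Q_p.)
Q_p = P(NH₃)·P(H₂S) = (2.65)·(0.0400) = 0.106
Q_p = 0.106 = K_p, so the system is already at equilibrium.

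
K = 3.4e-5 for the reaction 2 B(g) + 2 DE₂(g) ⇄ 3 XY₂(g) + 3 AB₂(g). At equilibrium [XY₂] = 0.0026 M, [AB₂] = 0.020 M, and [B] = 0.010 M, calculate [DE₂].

At equilibrium, K = [XY₂]³·[AB₂]³ / ([B]²·[DE₂]²) = 3.4e-5.
(0.0026)³·(0.020)³ / ((0.010)²·([DE₂])²) = 3.4e-5
[DE₂]² = 4.14e-5 ⇒ [DE₂] = 0.0064 M

[DE₂] = 0.0064 M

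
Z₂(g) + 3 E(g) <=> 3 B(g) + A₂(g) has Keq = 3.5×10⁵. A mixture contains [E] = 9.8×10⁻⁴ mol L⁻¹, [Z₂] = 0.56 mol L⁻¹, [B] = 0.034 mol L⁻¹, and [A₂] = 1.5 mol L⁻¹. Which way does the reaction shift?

to the right

Q = [B]³·[A₂] / ([Z₂]·[E]³) = (0.034)³·(1.5) / ((0.56)·(9.8×10⁻⁴)³) = 1.1×10⁵
Q = 1.1×10⁵ < Keq = 3.5×10⁵, so the forward reaction proceeds.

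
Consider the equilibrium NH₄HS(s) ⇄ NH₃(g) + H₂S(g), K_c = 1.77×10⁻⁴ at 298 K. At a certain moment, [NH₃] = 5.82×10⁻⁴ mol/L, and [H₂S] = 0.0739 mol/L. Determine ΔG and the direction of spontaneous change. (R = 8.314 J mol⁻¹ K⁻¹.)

ΔG = -3.51 kJ/mol; the forward reaction is spontaneous

(NH₄HS is a pure solid — omitted from Q_c.)
Q_c = [NH₃]·[H₂S] = (5.82×10⁻⁴)·(0.0739) = 4.30×10⁻⁵
ΔG = RT ln(Q_c/K_c) = (8.314 J mol⁻¹ K⁻¹)(298 K) × ln(4.30×10⁻⁵/1.77×10⁻⁴)
   = (2.478 kJ/mol)(-1.415) = -3.51 kJ/mol
ΔG < 0, so the forward reaction is spontaneous (proceeds forward).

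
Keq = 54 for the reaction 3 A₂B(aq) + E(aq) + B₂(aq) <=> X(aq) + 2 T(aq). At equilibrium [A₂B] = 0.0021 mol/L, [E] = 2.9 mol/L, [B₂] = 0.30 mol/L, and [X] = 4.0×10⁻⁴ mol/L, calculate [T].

[T] = 0.033 mol/L

At equilibrium, Keq = [X]·[T]² / ([A₂B]³·[E]·[B₂]) = 54.
(4.0×10⁻⁴)·([T])² / ((0.0021)³·(2.9)·(0.30)) = 54
[T]² = 0.00109 ⇒ [T] = 0.033 mol/L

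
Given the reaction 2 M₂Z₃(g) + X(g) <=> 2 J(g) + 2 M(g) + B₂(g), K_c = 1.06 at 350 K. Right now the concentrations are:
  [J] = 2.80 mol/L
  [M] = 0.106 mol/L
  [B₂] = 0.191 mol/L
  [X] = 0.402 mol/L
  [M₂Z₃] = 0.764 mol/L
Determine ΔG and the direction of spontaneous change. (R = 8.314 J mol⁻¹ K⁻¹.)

Q_c = [J]²·[M]²·[B₂] / ([M₂Z₃]²·[X]) = (2.80)²·(0.106)²·(0.191) / ((0.764)²·(0.402)) = 0.0717
ΔG = RT ln(Q_c/K_c) = (8.314 J mol⁻¹ K⁻¹)(350 K) × ln(0.0717/1.06)
   = (2.910 kJ/mol)(-2.694) = -7.84 kJ/mol
ΔG < 0, so the forward reaction is spontaneous (proceeds forward).

ΔG = -7.84 kJ/mol; the forward reaction is spontaneous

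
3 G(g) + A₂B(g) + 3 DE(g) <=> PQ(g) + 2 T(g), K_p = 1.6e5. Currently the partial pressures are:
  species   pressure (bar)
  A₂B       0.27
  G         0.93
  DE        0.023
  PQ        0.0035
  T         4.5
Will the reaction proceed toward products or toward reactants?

Q_p = P(PQ)·P(T)² / (P(G)³·P(A₂B)·P(DE)³) = (0.0035)·(4.5)² / ((0.93)³·(0.27)·(0.023)³) = 27000
Q_p = 27000 < K_p = 1.6e5, so the forward reaction proceeds.

forward (toward products)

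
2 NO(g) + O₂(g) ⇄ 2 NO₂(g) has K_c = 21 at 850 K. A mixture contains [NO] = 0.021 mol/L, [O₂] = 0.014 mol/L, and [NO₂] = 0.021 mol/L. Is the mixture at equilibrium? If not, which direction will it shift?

Q_c = [NO₂]² / ([NO]²·[O₂]) = (0.021)² / ((0.021)²·(0.014)) = 71
Q_c = 71 > K_c = 21: net reverse reaction.

no; Q > K, reaction proceeds in reverse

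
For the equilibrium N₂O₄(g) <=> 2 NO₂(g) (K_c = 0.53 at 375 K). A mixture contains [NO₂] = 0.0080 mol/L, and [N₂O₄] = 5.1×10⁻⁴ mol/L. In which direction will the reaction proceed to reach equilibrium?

Q_c = [NO₂]² / [N₂O₄] = (0.0080)² / (5.1×10⁻⁴) = 0.13
Q_c = 0.13 < K_c = 0.53, so the forward reaction proceeds.

toward products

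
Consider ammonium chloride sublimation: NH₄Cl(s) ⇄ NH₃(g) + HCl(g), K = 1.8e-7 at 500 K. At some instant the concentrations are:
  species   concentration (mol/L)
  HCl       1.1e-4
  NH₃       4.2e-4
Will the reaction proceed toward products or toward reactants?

forward (toward products)

(NH₄Cl is a pure solid — omitted from Q.)
Q = [NH₃]·[HCl] = (4.2e-4)·(1.1e-4) = 4.6e-8
Q = 4.6e-8 < K = 1.8e-7, so the forward reaction proceeds.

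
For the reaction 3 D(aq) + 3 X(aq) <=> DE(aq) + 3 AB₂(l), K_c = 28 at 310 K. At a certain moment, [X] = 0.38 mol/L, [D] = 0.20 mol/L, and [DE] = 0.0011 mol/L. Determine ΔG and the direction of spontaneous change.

ΔG = -6.22 kJ/mol; the forward reaction is spontaneous

(AB₂ is a pure liquid — omitted from Q_c.)
Q_c = [DE] / ([D]³·[X]³) = (0.0011) / ((0.20)³·(0.38)³) = 2.51
ΔG = RT ln(Q_c/K_c) = (8.314 J mol⁻¹ K⁻¹)(310 K) × ln(2.51/28)
   = (2.577 kJ/mol)(-2.412) = -6.22 kJ/mol
ΔG < 0, so the forward reaction is spontaneous (proceeds forward).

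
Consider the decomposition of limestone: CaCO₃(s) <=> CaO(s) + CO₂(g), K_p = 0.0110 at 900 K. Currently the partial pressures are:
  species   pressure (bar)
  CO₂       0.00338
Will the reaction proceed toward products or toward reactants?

(CaCO₃, CaO are pure solids — omitted from Q_p.)
Q_p = P(CO₂) = 0.00338
Q_p = 0.00338 < K_p = 0.0110, so the forward reaction proceeds.

to the right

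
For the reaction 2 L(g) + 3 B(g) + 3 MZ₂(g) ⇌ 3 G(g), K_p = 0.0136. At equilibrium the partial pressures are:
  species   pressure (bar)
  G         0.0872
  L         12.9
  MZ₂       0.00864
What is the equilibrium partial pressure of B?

At equilibrium, K_p = P(G)³ / (P(L)²·P(B)³·P(MZ₂)³) = 0.0136.
(0.0872)³ / ((12.9)²·(P(B))³·(0.00864)³) = 0.0136
P(B)³ = 454 ⇒ P(B) = 7.69 bar

P(B) = 7.69 bar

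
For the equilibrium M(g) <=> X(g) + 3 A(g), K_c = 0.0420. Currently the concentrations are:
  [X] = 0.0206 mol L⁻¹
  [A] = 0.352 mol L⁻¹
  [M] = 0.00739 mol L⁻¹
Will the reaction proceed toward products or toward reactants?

Q_c = [X]·[A]³ / [M] = (0.0206)·(0.352)³ / (0.00739) = 0.122
Q_c = 0.122 > K_c = 0.0420, so the reverse reaction proceeds.

in the reverse direction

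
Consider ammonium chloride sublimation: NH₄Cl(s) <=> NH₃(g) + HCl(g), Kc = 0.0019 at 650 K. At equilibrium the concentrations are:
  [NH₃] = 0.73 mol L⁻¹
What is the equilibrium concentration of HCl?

(NH₄Cl is a pure solid — omitted from Kc.)
At equilibrium, Kc = [NH₃]·[HCl] = 0.0019.
(0.73)·([HCl]) = 0.0019
[HCl] = 0.00260 = 0.0026 mol L⁻¹

[HCl] = 0.0026 mol L⁻¹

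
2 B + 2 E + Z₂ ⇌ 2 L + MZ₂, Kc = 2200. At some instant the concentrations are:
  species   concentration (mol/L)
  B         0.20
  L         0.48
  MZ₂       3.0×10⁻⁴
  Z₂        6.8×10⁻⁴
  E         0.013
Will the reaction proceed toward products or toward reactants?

Qc = [L]²·[MZ₂] / ([B]²·[E]²·[Z₂]) = (0.48)²·(3.0×10⁻⁴) / ((0.20)²·(0.013)²·(6.8×10⁻⁴)) = 15000
Qc = 15000 > Kc = 2200, so the reverse reaction proceeds.

toward reactants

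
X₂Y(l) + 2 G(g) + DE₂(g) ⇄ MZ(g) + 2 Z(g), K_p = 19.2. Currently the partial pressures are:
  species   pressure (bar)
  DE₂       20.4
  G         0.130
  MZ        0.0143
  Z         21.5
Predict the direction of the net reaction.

no net change (already at equilibrium)

(X₂Y is a pure liquid — omitted from Q_p.)
Q_p = P(MZ)·P(Z)² / (P(G)²·P(DE₂)) = (0.0143)·(21.5)² / ((0.130)²·(20.4)) = 19.2
Q_p = 19.2 = K_p, so the system is already at equilibrium.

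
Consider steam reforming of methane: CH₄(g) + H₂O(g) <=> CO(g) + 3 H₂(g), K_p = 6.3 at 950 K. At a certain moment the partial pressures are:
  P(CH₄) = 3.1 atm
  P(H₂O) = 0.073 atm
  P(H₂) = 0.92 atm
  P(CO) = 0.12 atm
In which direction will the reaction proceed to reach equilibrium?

forward (toward products)

Q_p = P(CO)·P(H₂)³ / (P(CH₄)·P(H₂O)) = (0.12)·(0.92)³ / ((3.1)·(0.073)) = 0.41
Q_p = 0.41 < K_p = 6.3, so the forward reaction proceeds.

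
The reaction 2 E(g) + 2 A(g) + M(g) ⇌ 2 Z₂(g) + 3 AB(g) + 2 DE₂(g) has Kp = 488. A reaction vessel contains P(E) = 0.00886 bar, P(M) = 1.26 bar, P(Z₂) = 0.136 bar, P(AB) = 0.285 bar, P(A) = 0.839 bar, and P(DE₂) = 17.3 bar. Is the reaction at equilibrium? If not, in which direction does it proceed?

Qp = P(Z₂)²·P(AB)³·P(DE₂)² / (P(E)²·P(A)²·P(M)) = (0.136)²·(0.285)³·(17.3)² / ((0.00886)²·(0.839)²·(1.26)) = 1840
Qp = 1840 > Kp = 488, so the reverse reaction proceeds.

in the reverse direction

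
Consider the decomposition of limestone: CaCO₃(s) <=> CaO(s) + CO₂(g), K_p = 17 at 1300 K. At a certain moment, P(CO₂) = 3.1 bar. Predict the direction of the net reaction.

(CaCO₃, CaO are pure solids — omitted from Q_p.)
Q_p = P(CO₂) = 3.1
Q_p = 3.1 < K_p = 17, so the forward reaction proceeds.

forward (toward products)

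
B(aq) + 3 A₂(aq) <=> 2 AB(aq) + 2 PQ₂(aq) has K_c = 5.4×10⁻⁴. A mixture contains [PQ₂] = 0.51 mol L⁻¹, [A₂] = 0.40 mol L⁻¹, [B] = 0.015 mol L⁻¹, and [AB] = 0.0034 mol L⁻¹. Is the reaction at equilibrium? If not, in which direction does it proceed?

Q_c = [AB]²·[PQ₂]² / ([B]·[A₂]³) = (0.0034)²·(0.51)² / ((0.015)·(0.40)³) = 0.0031
Q_c = 0.0031 > K_c = 5.4×10⁻⁴, so the reverse reaction proceeds.

reverse (toward reactants)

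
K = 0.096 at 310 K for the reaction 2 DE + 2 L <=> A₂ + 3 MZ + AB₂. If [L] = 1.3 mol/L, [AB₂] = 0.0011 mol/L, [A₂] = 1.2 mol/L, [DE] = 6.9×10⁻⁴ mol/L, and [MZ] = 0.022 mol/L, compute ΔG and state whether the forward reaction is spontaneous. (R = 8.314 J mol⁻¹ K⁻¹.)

Q = [A₂]·[MZ]³·[AB₂] / ([DE]²·[L]²) = (1.2)·(0.022)³·(0.0011) / ((6.9×10⁻⁴)²·(1.3)²) = 0.0175
ΔG = RT ln(Q/K) = (8.314 J mol⁻¹ K⁻¹)(310 K) × ln(0.0175/0.096)
   = (2.577 kJ/mol)(-1.702) = -4.39 kJ/mol
ΔG < 0, so the forward reaction is spontaneous (proceeds forward).

ΔG = -4.39 kJ/mol; the forward reaction is spontaneous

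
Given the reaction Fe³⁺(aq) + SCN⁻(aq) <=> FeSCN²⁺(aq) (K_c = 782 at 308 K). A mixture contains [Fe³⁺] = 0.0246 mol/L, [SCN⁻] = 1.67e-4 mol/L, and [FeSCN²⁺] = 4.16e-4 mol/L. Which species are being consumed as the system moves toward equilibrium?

Fe³⁺, SCN⁻ (reactants)

Q_c = [FeSCN²⁺] / ([Fe³⁺]·[SCN⁻]) = (4.16e-4) / ((0.0246)·(1.67e-4)) = 101
Q_c = 101 < K_c = 782: net forward reaction.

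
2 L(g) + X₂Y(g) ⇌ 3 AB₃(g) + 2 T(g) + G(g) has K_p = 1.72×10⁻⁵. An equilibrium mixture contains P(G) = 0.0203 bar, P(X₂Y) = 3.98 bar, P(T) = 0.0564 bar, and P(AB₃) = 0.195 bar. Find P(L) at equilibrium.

At equilibrium, K_p = P(AB₃)³·P(T)²·P(G) / (P(L)²·P(X₂Y)) = 1.72×10⁻⁵.
(0.195)³·(0.0564)²·(0.0203) / ((P(L))²·(3.98)) = 1.72×10⁻⁵
P(L)² = 0.00699 ⇒ P(L) = 0.0836 bar

P(L) = 0.0836 bar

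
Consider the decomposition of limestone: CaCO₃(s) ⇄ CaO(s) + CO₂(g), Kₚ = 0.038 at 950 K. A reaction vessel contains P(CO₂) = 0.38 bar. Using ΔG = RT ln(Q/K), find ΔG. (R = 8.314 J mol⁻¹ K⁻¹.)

ΔG = 18.2 kJ/mol

(CaCO₃, CaO are pure solids — omitted from Qₚ.)
Qₚ = P(CO₂) = 0.380
ΔG = RT ln(Qₚ/Kₚ) = (8.314 J mol⁻¹ K⁻¹)(950 K) × ln(0.380/0.038)
   = (7.898 kJ/mol)(2.303) = 18.2 kJ/mol
ΔG > 0, so the forward reaction is non-spontaneous (proceeds in reverse).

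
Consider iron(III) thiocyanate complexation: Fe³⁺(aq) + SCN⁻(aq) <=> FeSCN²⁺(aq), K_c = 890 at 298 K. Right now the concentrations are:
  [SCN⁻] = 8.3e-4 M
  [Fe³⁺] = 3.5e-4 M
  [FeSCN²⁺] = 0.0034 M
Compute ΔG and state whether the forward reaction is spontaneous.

Q_c = [FeSCN²⁺] / ([Fe³⁺]·[SCN⁻]) = (0.0034) / ((3.5e-4)·(8.3e-4)) = 11700
ΔG = RT ln(Q_c/K_c) = (8.314 J mol⁻¹ K⁻¹)(298 K) × ln(11700/890)
   = (2.478 kJ/mol)(2.576) = 6.38 kJ/mol
ΔG > 0, so the forward reaction is non-spontaneous (proceeds in reverse).

ΔG = 6.38 kJ/mol; the forward reaction is non-spontaneous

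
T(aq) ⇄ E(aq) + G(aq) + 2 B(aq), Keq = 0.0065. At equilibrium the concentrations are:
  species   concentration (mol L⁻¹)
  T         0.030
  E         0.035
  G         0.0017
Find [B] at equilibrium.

At equilibrium, Keq = [E]·[G]·[B]² / [T] = 0.0065.
(0.035)·(0.0017)·([B])² / (0.030) = 0.0065
[B]² = 3.28 ⇒ [B] = 1.8 mol L⁻¹

[B] = 1.8 mol L⁻¹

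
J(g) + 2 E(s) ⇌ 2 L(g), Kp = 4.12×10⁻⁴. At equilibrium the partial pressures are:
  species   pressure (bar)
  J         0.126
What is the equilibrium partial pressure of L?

P(L) = 0.00720 bar

(E is a pure solid — omitted from Kp.)
At equilibrium, Kp = P(L)² / P(J) = 4.12×10⁻⁴.
(P(L))² / (0.126) = 4.12×10⁻⁴
P(L)² = 5.19×10⁻⁵ ⇒ P(L) = 0.00720 bar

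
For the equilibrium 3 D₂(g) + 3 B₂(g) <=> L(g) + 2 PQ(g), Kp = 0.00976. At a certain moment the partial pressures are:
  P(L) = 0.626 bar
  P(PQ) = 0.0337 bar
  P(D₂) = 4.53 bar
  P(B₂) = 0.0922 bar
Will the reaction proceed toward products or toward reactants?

Qp = P(L)·P(PQ)² / (P(D₂)³·P(B₂)³) = (0.626)·(0.0337)² / ((4.53)³·(0.0922)³) = 0.00976
Qp = 0.00976 = Kp, so the system is already at equilibrium.

neither direction; the system is at equilibrium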